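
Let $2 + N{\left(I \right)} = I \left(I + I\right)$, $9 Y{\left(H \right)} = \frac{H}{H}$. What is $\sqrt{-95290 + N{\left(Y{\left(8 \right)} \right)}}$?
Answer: $\frac{5 i \sqrt{308746}}{9} \approx 308.69 i$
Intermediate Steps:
$Y{\left(H \right)} = \frac{1}{9}$ ($Y{\left(H \right)} = \frac{H \frac{1}{H}}{9} = \frac{1}{9} \cdot 1 = \frac{1}{9}$)
$N{\left(I \right)} = -2 + 2 I^{2}$ ($N{\left(I \right)} = -2 + I \left(I + I\right) = -2 + I 2 I = -2 + 2 I^{2}$)
$\sqrt{-95290 + N{\left(Y{\left(8 \right)} \right)}} = \sqrt{-95290 - \left(2 - \frac{2}{81}\right)} = \sqrt{-95290 + \left(-2 + 2 \cdot \frac{1}{81}\right)} = \sqrt{-95290 + \left(-2 + \frac{2}{81}\right)} = \sqrt{-95290 - \frac{160}{81}} = \sqrt{- \frac{7718650}{81}} = \frac{5 i \sqrt{308746}}{9}$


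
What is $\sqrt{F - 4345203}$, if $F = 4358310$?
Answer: $\sqrt{13107} \approx 114.49$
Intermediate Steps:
$\sqrt{F - 4345203} = \sqrt{4358310 - 4345203} = \sqrt{13107}$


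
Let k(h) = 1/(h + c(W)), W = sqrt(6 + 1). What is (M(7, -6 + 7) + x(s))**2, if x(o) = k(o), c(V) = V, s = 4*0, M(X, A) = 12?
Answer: (84 + sqrt(7))**2/49 ≈ 153.21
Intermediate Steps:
s = 0
W = sqrt(7) ≈ 2.6458
k(h) = 1/(h + sqrt(7))
x(o) = 1/(o + sqrt(7))
(M(7, -6 + 7) + x(s))**2 = (12 + 1/(0 + sqrt(7)))**2 = (12 + 1/(sqrt(7)))**2 = (12 + sqrt(7)/7)**2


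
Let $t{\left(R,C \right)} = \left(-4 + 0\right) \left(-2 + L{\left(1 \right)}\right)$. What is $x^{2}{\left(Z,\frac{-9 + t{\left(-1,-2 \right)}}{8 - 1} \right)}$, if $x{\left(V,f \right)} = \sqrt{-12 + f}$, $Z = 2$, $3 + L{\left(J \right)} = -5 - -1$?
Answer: $- \frac{57}{7} \approx -8.1429$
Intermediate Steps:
$L{\left(J \right)} = -7$ ($L{\left(J \right)} = -3 - 4 = -7$)
$t{\left(R,C \right)} = 36$ ($t{\left(R,C \right)} = \left(-4 + 0\right) \left(-2 - 7\right) = \left(-4\right) \left(-9\right) = 36$)
$x^{2}{\left(Z,\frac{-9 + t{\left(-1,-2 \right)}}{8 - 1} \right)} = \left(\sqrt{-12 + \frac{-9 + 36}{8 - 1}}\right)^{2} = \left(\sqrt{-12 + \frac{27}{7}}\right)^{2} = \left(\sqrt{- \frac{57}{7}}\right)^{2} = \left(\frac{i \sqrt{399}}{7}\right)^{2} = - \frac{57}{7}$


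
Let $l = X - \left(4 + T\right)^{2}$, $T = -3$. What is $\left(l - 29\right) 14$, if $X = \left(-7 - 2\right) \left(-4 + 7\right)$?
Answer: $-798$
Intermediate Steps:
$X = -27$ ($X = \left(-9\right) 3 = -27$)
$l = -28$ ($l = -27 - \left(4 - 3\right)^{2} = -27 - 1^{2} = -27 - 1 = -28$)
$\left(l - 29\right) 14 = \left(-28 - 29\right) 14 = \left(-57\right) 14 = -798$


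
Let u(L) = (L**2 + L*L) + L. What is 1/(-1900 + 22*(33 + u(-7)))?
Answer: 1/828 ≈ 0.0012077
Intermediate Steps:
u(L) = L + 2*L**2 (u(L) = (L**2 + L**2) + L = 2*L**2 + L = L + 2*L**2)
1/(-1900 + 22*(33 + u(-7))) = 1/(-1900 + 22*(33 - 7*(1 + 2*(-7)))) = 1/(-1900 + 22*(33 - 7*(1 - 14))) = 1/(-1900 + 22*(33 - 7*(-13))) = 1/(-1900 + 22*(33 + 91)) = 1/(-1900 + 22*124) = 1/(-1900 + 2728) = 1/828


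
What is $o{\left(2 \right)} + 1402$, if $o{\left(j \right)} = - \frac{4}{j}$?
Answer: $1400$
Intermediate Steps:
$o{\left(2 \right)} + 1402 = - \frac{4}{2} + 1402 = \left(-4\right) \frac{1}{2} + 1402 = -2 + 1402 = 1400$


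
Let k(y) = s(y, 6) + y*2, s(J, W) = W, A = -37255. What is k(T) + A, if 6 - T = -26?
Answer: -37185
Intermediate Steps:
T = 32 (T = 6 - 1*(-26) = 6 + 26 = 32)
k(y) = 6 + 2*y (k(y) = 6 + y*2 = 6 + 2*y)
k(T) + A = (6 + 2*32) - 37255 = (6 + 64) - 37255 = 70 - 37255 = -37185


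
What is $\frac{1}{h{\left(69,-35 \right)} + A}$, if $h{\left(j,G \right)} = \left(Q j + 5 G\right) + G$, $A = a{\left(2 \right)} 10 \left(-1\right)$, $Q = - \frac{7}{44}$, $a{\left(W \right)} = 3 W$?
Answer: $- \frac{44}{12363} \approx -0.003559$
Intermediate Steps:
$Q = - \frac{7}{44}$ ($Q = \left(-7\right) \frac{1}{44} = - \frac{7}{44} \approx -0.15909$)
$A = -60$ ($A = 3 \cdot 2 \cdot 10 \left(-1\right) = 6 \cdot 10 \left(-1\right) = 60 \left(-1\right) = -60$)
$h{\left(j,G \right)} = 6 G - \frac{7 j}{44}$ ($h{\left(j,G \right)} = \left(- \frac{7 j}{44} + 5 G\right) + G = \left(5 G - \frac{7 j}{44}\right) + G = 6 G - \frac{7 j}{44}$)
$\frac{1}{h{\left(69,-35 \right)} + A} = \frac{1}{\left(6 \left(-35\right) - \frac{483}{44}\right) - 60} = \frac{1}{\left(-210 - \frac{483}{44}\right) - 60} = \frac{1}{- \frac{9723}{44} - 60} = \frac{1}{- \frac{12363}{44}} = - \frac{44}{12363}$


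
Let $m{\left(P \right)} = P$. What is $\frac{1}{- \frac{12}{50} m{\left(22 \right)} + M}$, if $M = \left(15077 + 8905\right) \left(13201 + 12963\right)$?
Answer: $\frac{25}{15686626068} \approx 1.5937 \cdot 10^{-9}$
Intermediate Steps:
$M = 627465048$ ($M = 23982 \cdot 26164 = 627465048$)
$\frac{1}{- \frac{12}{50} m{\left(22 \right)} + M} = \frac{1}{- \frac{12}{50} \cdot 22 + 627465048} = \frac{1}{\left(-12\right) \frac{1}{50} \cdot 22 + 627465048} = \frac{1}{\left(- \frac{6}{25}\right) 22 + 627465048} = \frac{1}{- \frac{132}{25} + 627465048} = \frac{1}{\frac{15686626068}{25}} = \frac{25}{15686626068}$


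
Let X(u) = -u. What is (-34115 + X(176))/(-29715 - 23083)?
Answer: 34291/52798 ≈ 0.64948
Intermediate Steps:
(-34115 + X(176))/(-29715 - 23083) = (-34115 - 1*176)/(-29715 - 23083) = (-34115 - 176)/(-52798) = -34291*(-1/52798) = 34291/52798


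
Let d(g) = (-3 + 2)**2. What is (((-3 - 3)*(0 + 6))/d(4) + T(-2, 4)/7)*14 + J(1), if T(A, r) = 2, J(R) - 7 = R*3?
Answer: -490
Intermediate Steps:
d(g) = 1 (d(g) = (-1)**2 = 1)
J(R) = 7 + 3*R (J(R) = 7 + R*3 = 7 + 3*R)
(((-3 - 3)*(0 + 6))/d(4) + T(-2, 4)/7)*14 + J(1) = (((-3 - 3)*(0 + 6))/1 + 2/7)*14 + (7 + 3*1) = (-6*6*1 + 2*(1/7))*14 + (7 + 3) = (-36*1 + 2/7)*14 + 10 = (-36 + 2/7)*14 + 10 = -250/7*14 + 10 = -500 + 10 = -490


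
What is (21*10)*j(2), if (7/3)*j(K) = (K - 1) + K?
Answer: 270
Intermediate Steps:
j(K) = -3/7 + 6*K/7 (j(K) = 3*((K - 1) + K)/7 = 3*((-1 + K) + K)/7 = 3*(-1 + 2*K)/7 = -3/7 + 6*K/7)
(21*10)*j(2) = (21*10)*(-3/7 + (6/7)*2) = 210*(-3/7 + 12/7) = 210*(9/7) = 270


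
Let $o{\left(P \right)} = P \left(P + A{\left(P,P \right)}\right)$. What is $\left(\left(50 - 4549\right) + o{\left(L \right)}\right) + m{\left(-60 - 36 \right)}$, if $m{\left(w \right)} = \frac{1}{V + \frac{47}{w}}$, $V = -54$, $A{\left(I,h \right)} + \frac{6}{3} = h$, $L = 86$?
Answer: $\frac{52942855}{5231} \approx 10121.0$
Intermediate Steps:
$A{\left(I,h \right)} = -2 + h$
$m{\left(w \right)} = \frac{1}{-54 + \frac{47}{w}}$
$o{\left(P \right)} = P \left(-2 + 2 P\right)$ ($o{\left(P \right)} = P \left(P + \left(-2 + P\right)\right) = P \left(-2 + 2 P\right)$)
$\left(\left(50 - 4549\right) + o{\left(L \right)}\right) + m{\left(-60 - 36 \right)} = \left(\left(50 - 4549\right) + 2 \cdot 86 \left(-1 + 86\right)\right) - \frac{-60 - 36}{-47 + 54 \left(-60 - 36\right)} = \left(-4499 + 2 \cdot 86 \cdot 85\right) - \frac{-60 - 36}{-47 + 54 \left(-60 - 36\right)} = \left(-4499 + 14620\right) - - \frac{96}{-47 + 54 \left(-96\right)} = 10121 - - \frac{96}{-47 - 5184} = 10121 - - \frac{96}{-5231} = 10121 - \left(-96\right) \left(- \frac{1}{5231}\right) = 10121 - \frac{96}{5231} = \frac{52942855}{5231}$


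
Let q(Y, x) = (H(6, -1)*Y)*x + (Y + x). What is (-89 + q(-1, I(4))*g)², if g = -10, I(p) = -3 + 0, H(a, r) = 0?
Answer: 2401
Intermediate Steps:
I(p) = -3
q(Y, x) = Y + x (q(Y, x) = (0*Y)*x + (Y + x) = 0*x + (Y + x) = 0 + (Y + x) = Y + x)
(-89 + q(-1, I(4))*g)² = (-89 + (-1 - 3)*(-10))² = (-89 - 4*(-10))² = (-89 + 40)² = (-49)² = 2401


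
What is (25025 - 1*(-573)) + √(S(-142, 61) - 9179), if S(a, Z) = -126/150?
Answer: 25598 + 2*I*√57374/5 ≈ 25598.0 + 95.812*I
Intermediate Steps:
S(a, Z) = -21/25 (S(a, Z) = -126*1/150 = -21/25)
(25025 - 1*(-573)) + √(S(-142, 61) - 9179) = (25025 - 1*(-573)) + √(-21/25 - 9179) = (25025 + 573) + √(-229496/25) = 25598 + 2*I*√57374/5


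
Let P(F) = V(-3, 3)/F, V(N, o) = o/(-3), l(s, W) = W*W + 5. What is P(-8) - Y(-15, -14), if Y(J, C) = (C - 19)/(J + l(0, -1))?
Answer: -85/24 ≈ -3.5417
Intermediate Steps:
l(s, W) = 5 + W² (l(s, W) = W² + 5 = 5 + W²)
V(N, o) = -o/3 (V(N, o) = o*(-⅓) = -o/3)
P(F) = -1/F (P(F) = (-⅓*3)/F = -1/F)
Y(J, C) = (-19 + C)/(6 + J) (Y(J, C) = (C - 19)/(J + (5 + (-1)²)) = (-19 + C)/(J + (5 + 1)) = (-19 + C)/(J + 6) = (-19 + C)/(6 + J))
P(-8) - Y(-15, -14) = -1/(-8) - (-19 - 14)/(6 - 15) = -1*(-⅛) - (-33)/(-9) = ⅛ - (-1)*(-33)/9 = ⅛ - 1*11/3 = ⅛ - 11/3 = -85/24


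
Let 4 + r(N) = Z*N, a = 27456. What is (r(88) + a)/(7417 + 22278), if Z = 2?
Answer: 27628/29695 ≈ 0.93039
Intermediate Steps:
r(N) = -4 + 2*N
(r(88) + a)/(7417 + 22278) = ((-4 + 2*88) + 27456)/(7417 + 22278) = ((-4 + 176) + 27456)/29695 = (172 + 27456)*(1/29695) = 27628*(1/29695) = 27628/29695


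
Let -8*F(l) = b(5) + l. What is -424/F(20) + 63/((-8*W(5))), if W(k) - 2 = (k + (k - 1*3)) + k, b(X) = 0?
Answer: 13523/80 ≈ 169.04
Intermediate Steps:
W(k) = -1 + 3*k (W(k) = 2 + ((k + (k - 1*3)) + k) = 2 + ((k + (k - 3)) + k) = 2 + ((k + (-3 + k)) + k) = 2 + ((-3 + 2*k) + k) = 2 + (-3 + 3*k) = -1 + 3*k)
F(l) = -l/8 (F(l) = -(0 + l)/8 = -l/8)
-424/F(20) + 63/((-8*W(5))) = -424/((-⅛*20)) + 63/((-8*(-1 + 3*5))) = -424/(-5/2) + 63/((-8*(-1 + 15))) = -424*(-⅖) + 63/((-8*14)) = 848/5 + 63/(-112) = 848/5 + 63*(-1/112) = 848/5 - 9/16 = 13523/80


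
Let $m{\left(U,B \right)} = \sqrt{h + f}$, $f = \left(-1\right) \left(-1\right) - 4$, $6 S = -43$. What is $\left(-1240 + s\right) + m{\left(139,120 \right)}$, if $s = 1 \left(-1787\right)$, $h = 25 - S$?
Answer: $-3027 + \frac{5 \sqrt{42}}{6} \approx -3021.6$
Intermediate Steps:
$S = - \frac{43}{6}$ ($S = \frac{1}{6} \left(-43\right) = - \frac{43}{6} \approx -7.1667$)
$f = -3$ ($f = 1 - 4 = -3$)
$h = \frac{193}{6}$ ($h = 25 - - \frac{43}{6} = 25 + \frac{43}{6} = \frac{193}{6} \approx 32.167$)
$m{\left(U,B \right)} = \frac{5 \sqrt{42}}{6}$ ($m{\left(U,B \right)} = \sqrt{\frac{193}{6} - 3} = \sqrt{\frac{175}{6}} = \frac{5 \sqrt{42}}{6}$)
$s = -1787$
$\left(-1240 + s\right) + m{\left(139,120 \right)} = \left(-1240 - 1787\right) + \frac{5 \sqrt{42}}{6} = -3027 + \frac{5 \sqrt{42}}{6}$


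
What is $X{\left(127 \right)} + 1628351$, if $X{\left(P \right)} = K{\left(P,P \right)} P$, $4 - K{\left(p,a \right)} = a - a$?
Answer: $1628859$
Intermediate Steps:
$K{\left(p,a \right)} = 4$ ($K{\left(p,a \right)} = 4 - \left(a - a\right) = 4 - 0 = 4 + 0 = 4$)
$X{\left(P \right)} = 4 P$
$X{\left(127 \right)} + 1628351 = 4 \cdot 127 + 1628351 = 508 + 1628351 = 1628859$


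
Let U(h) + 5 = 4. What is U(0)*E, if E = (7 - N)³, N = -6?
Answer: -2197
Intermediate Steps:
U(h) = -1 (U(h) = -5 + 4 = -1)
E = 2197 (E = (7 - 1*(-6))³ = (7 + 6)³ = 13³ = 2197)
U(0)*E = -1*2197 = -2197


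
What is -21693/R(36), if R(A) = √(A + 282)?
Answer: -7231*√318/106 ≈ -1216.5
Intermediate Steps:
R(A) = √(282 + A)
-21693/R(36) = -21693/√(282 + 36) = -21693*√318/318 = -7231*√318/106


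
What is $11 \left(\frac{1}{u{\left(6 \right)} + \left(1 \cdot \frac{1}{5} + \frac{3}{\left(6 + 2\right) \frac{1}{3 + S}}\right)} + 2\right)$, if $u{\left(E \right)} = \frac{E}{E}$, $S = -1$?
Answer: $\frac{1078}{39} \approx 27.641$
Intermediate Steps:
$u{\left(E \right)} = 1$
$11 \left(\frac{1}{u{\left(6 \right)} + \left(1 \cdot \frac{1}{5} + \frac{3}{\left(6 + 2\right) \frac{1}{3 + S}}\right)} + 2\right) = 11 \left(\frac{1}{1 + \left(1 \cdot \frac{1}{5} + \frac{3}{\left(6 + 2\right) \frac{1}{3 - 1}}\right)} + 2\right) = 11 \left(\frac{1}{1 + \left(1 \cdot \frac{1}{5} + \frac{3}{8 \cdot \frac{1}{2}}\right)} + 2\right) = 11 \left(\frac{1}{1 + \left(\frac{1}{5} + \frac{3}{8 \cdot \frac{1}{2}}\right)} + 2\right) = 11 \left(\frac{1}{1 + \left(\frac{1}{5} + \frac{3}{4}\right)} + 2\right) = 11 \left(\frac{1}{1 + \frac{19}{20}} + 2\right) = 11 \left(\frac{1}{\frac{39}{20}} + 2\right) = 11 \left(\frac{20}{39} + 2\right) = 11 \cdot \frac{98}{39} = \frac{1078}{39}$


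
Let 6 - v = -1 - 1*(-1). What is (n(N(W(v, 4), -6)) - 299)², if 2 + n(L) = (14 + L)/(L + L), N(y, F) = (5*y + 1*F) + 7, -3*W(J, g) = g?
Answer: 105247081/1156 ≈ 91044.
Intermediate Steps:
v = 6 (v = 6 - (-1 - 1*(-1)) = 6 - (-1 + 1) = 6 - 1*0 = 6 + 0 = 6)
W(J, g) = -g/3
N(y, F) = 7 + F + 5*y (N(y, F) = (5*y + F) + 7 = (F + 5*y) + 7 = 7 + F + 5*y)
n(L) = -2 + (14 + L)/(2*L) (n(L) = -2 + (14 + L)/(L + L) = -2 + (14 + L)/((2*L)) = -2 + (14 + L)*(1/(2*L)) = -2 + (14 + L)/(2*L))
(n(N(W(v, 4), -6)) - 299)² = ((-3/2 + 7/(7 - 6 + 5*(-⅓*4))) - 299)² = ((-3/2 + 7/(7 - 6 + 5*(-4/3))) - 299)² = ((-3/2 + 7/(7 - 6 - 20/3)) - 299)² = ((-3/2 + 7/(-17/3)) - 299)² = ((-3/2 + 7*(-3/17)) - 299)² = ((-3/2 - 21/17) - 299)² = (-93/34 - 299)² = (-10259/34)² = 105247081/1156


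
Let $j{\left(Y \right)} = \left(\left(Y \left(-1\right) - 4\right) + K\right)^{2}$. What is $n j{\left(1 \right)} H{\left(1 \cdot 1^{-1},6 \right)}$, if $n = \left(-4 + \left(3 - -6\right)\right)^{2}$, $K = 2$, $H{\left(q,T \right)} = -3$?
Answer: $-675$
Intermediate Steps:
$n = 25$ ($n = \left(-4 + \left(3 + 6\right)\right)^{2} = \left(-4 + 9\right)^{2} = 5^{2} = 25$)
$j{\left(Y \right)} = \left(-2 - Y\right)^{2}$ ($j{\left(Y \right)} = \left(\left(Y \left(-1\right) - 4\right) + 2\right)^{2} = \left(\left(- Y - 4\right) + 2\right)^{2} = \left(\left(-4 - Y\right) + 2\right)^{2} = \left(-2 - Y\right)^{2}$)
$n j{\left(1 \right)} H{\left(1 \cdot 1^{-1},6 \right)} = 25 \left(2 + 1\right)^{2} \left(-3\right) = 25 \cdot 3^{2} \left(-3\right) = 25 \cdot 9 \left(-3\right) = 25 \left(-27\right) = -675$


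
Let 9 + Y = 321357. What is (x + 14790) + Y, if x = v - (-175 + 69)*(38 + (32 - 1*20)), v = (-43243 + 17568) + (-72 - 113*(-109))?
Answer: 328008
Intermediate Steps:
Y = 321348 (Y = -9 + 321357 = 321348)
v = -13430 (v = -25675 + (-72 + 12317) = -25675 + 12245 = -13430)
x = -8130 (x = -13430 - (-175 + 69)*(38 + (32 - 1*20)) = -13430 - (-106)*(38 + (32 - 20)) = -13430 - (-106)*(38 + 12) = -13430 - (-106)*50 = -13430 - 1*(-5300) = -13430 + 5300 = -8130)
(x + 14790) + Y = (-8130 + 14790) + 321348 = 6660 + 321348 = 328008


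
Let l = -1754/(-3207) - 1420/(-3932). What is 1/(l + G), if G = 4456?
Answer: 3152481/14050318003 ≈ 0.00022437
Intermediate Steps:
l = 2862667/3152481 (l = -1754*(-1/3207) - 1420*(-1/3932) = 1754/3207 + 355/983 = 2862667/3152481 ≈ 0.90807)
1/(l + G) = 1/(2862667/3152481 + 4456) = 1/(14050318003/3152481) = 3152481/14050318003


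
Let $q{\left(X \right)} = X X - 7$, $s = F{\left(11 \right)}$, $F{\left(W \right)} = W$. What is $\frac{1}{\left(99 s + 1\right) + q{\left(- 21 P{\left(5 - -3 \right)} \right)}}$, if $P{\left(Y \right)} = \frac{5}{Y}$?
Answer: $\frac{64}{80337} \approx 0.00079664$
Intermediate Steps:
$s = 11$
$q{\left(X \right)} = -7 + X^{2}$ ($q{\left(X \right)} = X^{2} - 7 = -7 + X^{2}$)
$\frac{1}{\left(99 s + 1\right) + q{\left(- 21 P{\left(5 - -3 \right)} \right)}} = \frac{1}{\left(99 \cdot 11 + 1\right) - \left(7 - \left(- 21 \frac{5}{5 - -3}\right)^{2}\right)} = \frac{1}{\left(1089 + 1\right) - \left(7 - \left(- 21 \frac{5}{5 + 3}\right)^{2}\right)} = \frac{1}{1090 - \left(7 - \left(- 21 \cdot \frac{5}{8}\right)^{2}\right)} = \frac{1}{1090 - \left(7 - \left(- 21 \cdot 5 \cdot \frac{1}{8}\right)^{2}\right)} = \frac{1}{1090 - \left(7 - \left(\left(-21\right) \frac{5}{8}\right)^{2}\right)} = \frac{1}{1090 - \left(7 - \left(- \frac{105}{8}\right)^{2}\right)} = \frac{1}{1090 + \left(-7 + \frac{11025}{64}\right)} = \frac{1}{1090 + \frac{10577}{64}} = \frac{1}{\frac{80337}{64}} = \frac{64}{80337}$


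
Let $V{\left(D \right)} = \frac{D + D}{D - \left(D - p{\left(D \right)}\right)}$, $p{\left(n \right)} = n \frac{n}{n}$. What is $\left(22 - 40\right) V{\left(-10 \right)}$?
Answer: $-36$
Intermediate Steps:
$p{\left(n \right)} = n$ ($p{\left(n \right)} = n 1 = n$)
$V{\left(D \right)} = 2$ ($V{\left(D \right)} = \frac{D + D}{D + \left(D - D\right)} = \frac{2 D}{D + 0} = \frac{2 D}{D} = 2$)
$\left(22 - 40\right) V{\left(-10 \right)} = \left(22 - 40\right) 2 = \left(-18\right) 2 = -36$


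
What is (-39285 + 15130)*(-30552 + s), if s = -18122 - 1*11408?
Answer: 1451280710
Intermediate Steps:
s = -29530 (s = -18122 - 11408 = -29530)
(-39285 + 15130)*(-30552 + s) = (-39285 + 15130)*(-30552 - 29530) = -24155*(-60082) = 1451280710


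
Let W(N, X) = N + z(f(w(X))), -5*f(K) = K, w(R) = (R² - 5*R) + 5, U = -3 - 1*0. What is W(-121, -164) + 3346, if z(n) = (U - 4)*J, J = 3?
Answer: 3204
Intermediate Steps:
U = -3 (U = -3 + 0 = -3)
w(R) = 5 + R² - 5*R
f(K) = -K/5
z(n) = -21 (z(n) = (-3 - 4)*3 = -7*3 = -21)
W(N, X) = -21 + N (W(N, X) = N - 21 = -21 + N)
W(-121, -164) + 3346 = (-21 - 121) + 3346 = -142 + 3346 = 3204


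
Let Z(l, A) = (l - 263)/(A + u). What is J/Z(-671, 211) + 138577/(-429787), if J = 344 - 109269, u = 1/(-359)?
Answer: 1773030995029369/72055079911 ≈ 24607.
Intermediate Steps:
u = -1/359 ≈ -0.0027855
J = -108925
Z(l, A) = (-263 + l)/(-1/359 + A) (Z(l, A) = (l - 263)/(A - 1/359) = (-263 + l)/(-1/359 + A))
J/Z(-671, 211) + 138577/(-429787) = -108925*(-1 + 359*211)/(359*(-263 - 671)) + 138577/(-429787) = -108925/(359*(-934)/(-1 + 75749)) + 138577*(-1/429787) = -108925/(359*(-934)/75748) - 138577/429787 = -108925/(359*(1/75748)*(-934)) - 138577/429787 = -108925/(-167653/37874) - 138577/429787 = -108925*(-37874/167653) - 138577/429787 = 4125425450/167653 - 138577/429787 = 1773030995029369/72055079911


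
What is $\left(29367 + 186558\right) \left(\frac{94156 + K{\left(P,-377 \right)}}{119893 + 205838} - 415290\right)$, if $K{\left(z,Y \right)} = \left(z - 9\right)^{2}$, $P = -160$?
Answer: $- \frac{1390893270007025}{15511} \approx -8.9671 \cdot 10^{10}$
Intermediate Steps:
$K{\left(z,Y \right)} = \left(-9 + z\right)^{2}$
$\left(29367 + 186558\right) \left(\frac{94156 + K{\left(P,-377 \right)}}{119893 + 205838} - 415290\right) = \left(29367 + 186558\right) \left(\frac{94156 + \left(-9 - 160\right)^{2}}{119893 + 205838} - 415290\right) = 215925 \left(\frac{94156 + \left(-169\right)^{2}}{325731} - 415290\right) = 215925 \left(\left(94156 + 28561\right) \frac{1}{325731} - 415290\right) = 215925 \left(122717 \cdot \frac{1}{325731} - 415290\right) = 215925 \left(\frac{17531}{46533} - 415290\right) = 215925 \left(- \frac{19324672039}{46533}\right) = - \frac{1390893270007025}{15511}$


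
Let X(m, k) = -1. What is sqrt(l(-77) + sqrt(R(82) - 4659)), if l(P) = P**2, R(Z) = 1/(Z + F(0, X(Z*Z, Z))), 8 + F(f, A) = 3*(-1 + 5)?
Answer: sqrt(43850884 + 602*I*sqrt(703222))/86 ≈ 77.001 + 0.44322*I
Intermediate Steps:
F(f, A) = 4 (F(f, A) = -8 + 3*(-1 + 5) = -8 + 3*4 = -8 + 12 = 4)
R(Z) = 1/(4 + Z) (R(Z) = 1/(Z + 4) = 1/(4 + Z))
sqrt(l(-77) + sqrt(R(82) - 4659)) = sqrt((-77)**2 + sqrt(1/(4 + 82) - 4659)) = sqrt(5929 + sqrt(1/86 - 4659)) = sqrt(5929 + sqrt(-400673/86)) = sqrt(5929 + 7*I*sqrt(703222)/86)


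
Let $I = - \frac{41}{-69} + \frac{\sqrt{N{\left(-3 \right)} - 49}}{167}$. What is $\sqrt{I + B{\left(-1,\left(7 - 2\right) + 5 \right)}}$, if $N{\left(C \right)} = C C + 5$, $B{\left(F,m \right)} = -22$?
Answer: $\frac{\sqrt{-2842251657 + 795087 i \sqrt{35}}}{11523} \approx 0.0038284 + 4.6266 i$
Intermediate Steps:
$N{\left(C \right)} = 5 + C^{2}$ ($N{\left(C \right)} = C^{2} + 5 = 5 + C^{2}$)
$I = \frac{41}{69} + \frac{i \sqrt{35}}{167}$ ($I = - \frac{41}{-69} + \frac{\sqrt{\left(5 + \left(-3\right)^{2}\right) - 49}}{167} = \left(-41\right) \left(- \frac{1}{69}\right) + \sqrt{\left(5 + 9\right) - 49} \cdot \frac{1}{167} = \frac{41}{69} + \sqrt{14 - 49} \cdot \frac{1}{167} = \frac{41}{69} + \sqrt{-35} \cdot \frac{1}{167} = \frac{41}{69} + i \sqrt{35} \cdot \frac{1}{167} = \frac{41}{69} + \frac{i \sqrt{35}}{167} \approx 0.5942 + 0.035426 i$)
$\sqrt{I + B{\left(-1,\left(7 - 2\right) + 5 \right)}} = \sqrt{\left(\frac{41}{69} + \frac{i \sqrt{35}}{167}\right) - 22} = \sqrt{- \frac{1477}{69} + \frac{i \sqrt{35}}{167}}$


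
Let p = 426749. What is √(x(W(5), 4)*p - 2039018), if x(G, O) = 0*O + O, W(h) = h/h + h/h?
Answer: I*√332022 ≈ 576.21*I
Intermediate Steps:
W(h) = 2 (W(h) = 1 + 1 = 2)
x(G, O) = O (x(G, O) = 0 + O = O)
√(x(W(5), 4)*p - 2039018) = √(4*426749 - 2039018) = √(1706996 - 2039018) = √(-332022) = I*√332022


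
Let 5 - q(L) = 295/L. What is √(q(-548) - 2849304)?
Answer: I*√213913931309/274 ≈ 1688.0*I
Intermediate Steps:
q(L) = 5 - 295/L
√(q(-548) - 2849304) = √((5 - 295/(-548)) - 2849304) = √((5 - 295*(-1/548)) - 2849304) = √((5 + 295/548) - 2849304) = √(3035/548 - 2849304) = √(-1561415557/548) = I*√213913931309/274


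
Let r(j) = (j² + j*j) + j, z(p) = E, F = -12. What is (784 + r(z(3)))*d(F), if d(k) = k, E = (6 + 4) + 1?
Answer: -12444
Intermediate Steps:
E = 11 (E = 10 + 1 = 11)
z(p) = 11
r(j) = j + 2*j² (r(j) = (j² + j²) + j = 2*j² + j = j + 2*j²)
(784 + r(z(3)))*d(F) = (784 + 11*(1 + 2*11))*(-12) = (784 + 11*(1 + 22))*(-12) = (784 + 11*23)*(-12) = (784 + 253)*(-12) = 1037*(-12) = -12444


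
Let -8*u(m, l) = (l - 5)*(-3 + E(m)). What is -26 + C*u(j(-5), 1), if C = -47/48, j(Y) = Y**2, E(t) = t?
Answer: -1765/48 ≈ -36.771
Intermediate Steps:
C = -47/48 (C = -47*1/48 = -47/48 ≈ -0.97917)
u(m, l) = -(-5 + l)*(-3 + m)/8 (u(m, l) = -(l - 5)*(-3 + m)/8 = -(-5 + l)*(-3 + m)/8)
-26 + C*u(j(-5), 1) = -26 - 47*(-15/8 + (3/8)*1 + (5/8)*(-5)**2 - 1/8*1*(-5)**2)/48 = -26 - 47*(-15/8 + 3/8 + (5/8)*25 - 1/8*1*25)/48 = -26 - 47*(-15/8 + 3/8 + 125/8 - 25/8)/48 = -26 - 47/48*11 = -26 - 517/48 = -1765/48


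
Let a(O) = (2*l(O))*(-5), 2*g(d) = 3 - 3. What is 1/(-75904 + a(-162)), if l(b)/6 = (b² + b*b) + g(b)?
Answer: -1/3225184 ≈ -3.1006e-7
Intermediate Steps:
g(d) = 0 (g(d) = (3 - 3)/2 = (½)*0 = 0)
l(b) = 12*b² (l(b) = 6*((b² + b*b) + 0) = 6*((b² + b²) + 0) = 6*(2*b² + 0) = 6*(2*b²) = 12*b²)
a(O) = -120*O² (a(O) = (2*(12*O²))*(-5) = (24*O²)*(-5) = -120*O²)
1/(-75904 + a(-162)) = 1/(-75904 - 120*(-162)²) = 1/(-75904 - 120*26244) = 1/(-75904 - 3149280) = 1/(-3225184) = -1/3225184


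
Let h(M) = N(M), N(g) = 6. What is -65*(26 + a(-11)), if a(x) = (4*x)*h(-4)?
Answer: 15470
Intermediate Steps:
h(M) = 6
a(x) = 24*x (a(x) = (4*x)*6 = 24*x)
-65*(26 + a(-11)) = -65*(26 + 24*(-11)) = -65*(26 - 264) = -65*(-238) = 15470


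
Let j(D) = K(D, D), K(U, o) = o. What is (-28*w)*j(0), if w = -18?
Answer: 0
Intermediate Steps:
j(D) = D
(-28*w)*j(0) = -28*(-18)*0 = 504*0 = 0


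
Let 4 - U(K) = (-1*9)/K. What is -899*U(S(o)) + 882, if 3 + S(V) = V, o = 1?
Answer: 2663/2 ≈ 1331.5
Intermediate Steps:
S(V) = -3 + V
U(K) = 4 + 9/K (U(K) = 4 - (-1*9)/K = 4 - (-9)/K = 4 + 9/K)
-899*U(S(o)) + 882 = -899*(4 + 9/(-3 + 1)) + 882 = -899*(4 + 9/(-2)) + 882 = -899*(4 + 9*(-½)) + 882 = -899*(4 - 9/2) + 882 = -899*(-½) + 882 = 899/2 + 882 = 2663/2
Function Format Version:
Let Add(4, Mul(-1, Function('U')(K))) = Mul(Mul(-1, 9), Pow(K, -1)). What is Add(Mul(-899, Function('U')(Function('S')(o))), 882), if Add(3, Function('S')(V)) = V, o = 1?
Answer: Rational(2663, 2) ≈ 1331.5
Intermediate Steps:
Function('S')(V) = Add(-3, V)
Function('U')(K) = Add(4, Mul(9, Pow(K, -1))) (Function('U')(K) = Add(4, Mul(-1, Mul(Mul(-1, 9), Pow(K, -1)))) = Add(4, Mul(-1, Mul(-9, Pow(K, -1)))) = Add(4, Mul(9, Pow(K, -1))))
Add(Mul(-899, Function('U')(Function('S')(o))), 882) = Add(Mul(-899, Add(4, Mul(9, Pow(Add(-3, 1), -1)))), 882) = Add(Mul(-899, Add(4, Mul(9, Pow(-2, -1)))), 882) = Add(Mul(-899, Add(4, Mul(9, Rational(-1, 2)))), 882) = Add(Mul(-899, Add(4, Rational(-9, 2))), 882) = Add(Mul(-899, Rational(-1, 2)), 882) = Add(Rational(899, 2), 882) = Rational(2663, 2)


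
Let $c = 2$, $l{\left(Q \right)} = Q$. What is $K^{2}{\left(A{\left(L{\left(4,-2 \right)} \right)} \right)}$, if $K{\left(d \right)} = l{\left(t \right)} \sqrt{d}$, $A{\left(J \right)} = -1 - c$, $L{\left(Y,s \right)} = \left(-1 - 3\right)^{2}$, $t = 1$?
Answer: $-3$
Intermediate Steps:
$L{\left(Y,s \right)} = 16$ ($L{\left(Y,s \right)} = \left(-4\right)^{2} = 16$)
$A{\left(J \right)} = -3$ ($A{\left(J \right)} = -1 - 2 = -3$)
$K{\left(d \right)} = \sqrt{d}$ ($K{\left(d \right)} = 1 \sqrt{d} = \sqrt{d}$)
$K^{2}{\left(A{\left(L{\left(4,-2 \right)} \right)} \right)} = \left(\sqrt{-3}\right)^{2} = \left(i \sqrt{3}\right)^{2} = -3$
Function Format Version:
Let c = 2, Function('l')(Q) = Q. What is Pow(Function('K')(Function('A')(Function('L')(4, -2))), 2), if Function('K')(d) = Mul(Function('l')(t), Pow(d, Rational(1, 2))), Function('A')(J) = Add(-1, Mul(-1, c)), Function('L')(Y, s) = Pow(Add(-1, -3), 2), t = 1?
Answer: -3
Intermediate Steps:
Function('L')(Y, s) = 16 (Function('L')(Y, s) = Pow(-4, 2) = 16)
Function('A')(J) = -3 (Function('A')(J) = Add(-1, Mul(-1, 2)) = Add(-1, -2) = -3)
Function('K')(d) = Pow(d, Rational(1, 2)) (Function('K')(d) = Mul(1, Pow(d, Rational(1, 2))) = Pow(d, Rational(1, 2)))
Pow(Function('K')(Function('A')(Function('L')(4, -2))), 2) = Pow(Pow(-3, Rational(1, 2)), 2) = Pow(Mul(I, Pow(3, Rational(1, 2))), 2) = -3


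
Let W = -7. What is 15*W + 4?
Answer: -101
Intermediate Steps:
15*W + 4 = 15*(-7) + 4 = -105 + 4 = -101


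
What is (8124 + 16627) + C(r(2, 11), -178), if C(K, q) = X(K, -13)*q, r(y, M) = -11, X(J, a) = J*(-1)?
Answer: 22793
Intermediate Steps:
X(J, a) = -J
C(K, q) = -K*q (C(K, q) = (-K)*q = -K*q)
(8124 + 16627) + C(r(2, 11), -178) = (8124 + 16627) - 1*(-11)*(-178) = 24751 - 1958 = 22793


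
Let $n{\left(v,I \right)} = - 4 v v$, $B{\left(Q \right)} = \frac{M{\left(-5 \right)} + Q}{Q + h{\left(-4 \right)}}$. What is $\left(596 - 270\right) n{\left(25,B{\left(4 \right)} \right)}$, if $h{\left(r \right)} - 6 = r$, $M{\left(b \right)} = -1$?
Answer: $-815000$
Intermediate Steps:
$h{\left(r \right)} = 6 + r$
$B{\left(Q \right)} = \frac{-1 + Q}{2 + Q}$ ($B{\left(Q \right)} = \frac{-1 + Q}{Q + \left(6 - 4\right)} = \frac{-1 + Q}{Q + 2} = \frac{-1 + Q}{2 + Q}$)
$n{\left(v,I \right)} = - 4 v^{2}$
$\left(596 - 270\right) n{\left(25,B{\left(4 \right)} \right)} = \left(596 - 270\right) \left(- 4 \cdot 25^{2}\right) = \left(596 - 270\right) \left(\left(-4\right) 625\right) = 326 \left(-2500\right) = -815000$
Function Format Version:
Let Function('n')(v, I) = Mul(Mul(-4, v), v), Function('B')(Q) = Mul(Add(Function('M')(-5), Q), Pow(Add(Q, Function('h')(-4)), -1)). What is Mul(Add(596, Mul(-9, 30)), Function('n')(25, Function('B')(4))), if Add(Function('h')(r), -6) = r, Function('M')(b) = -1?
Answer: -815000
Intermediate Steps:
Function('h')(r) = Add(6, r)
Function('B')(Q) = Mul(Pow(Add(2, Q), -1), Add(-1, Q)) (Function('B')(Q) = Mul(Add(-1, Q), Pow(Add(Q, Add(6, -4)), -1)) = Mul(Add(-1, Q), Pow(Add(Q, 2), -1)) = Mul(Add(-1, Q), Pow(Add(2, Q), -1)) = Mul(Pow(Add(2, Q), -1), Add(-1, Q)))
Function('n')(v, I) = Mul(-4, Pow(v, 2))
Mul(Add(596, Mul(-9, 30)), Function('n')(25, Function('B')(4))) = Mul(Add(596, Mul(-9, 30)), Mul(-4, Pow(25, 2))) = Mul(Add(596, -270), Mul(-4, 625)) = Mul(326, -2500) = -815000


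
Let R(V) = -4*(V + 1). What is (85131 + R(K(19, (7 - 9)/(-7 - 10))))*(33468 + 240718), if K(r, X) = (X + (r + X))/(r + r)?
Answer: 7538844696262/323 ≈ 2.3340e+10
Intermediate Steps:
K(r, X) = (r + 2*X)/(2*r) (K(r, X) = (X + (X + r))/((2*r)) = (r + 2*X)*(1/(2*r)) = (r + 2*X)/(2*r))
R(V) = -4 - 4*V (R(V) = -4*(1 + V) = -4 - 4*V)
(85131 + R(K(19, (7 - 9)/(-7 - 10))))*(33468 + 240718) = (85131 + (-4 - 4*((7 - 9)/(-7 - 10) + (½)*19)/19))*(33468 + 240718) = (85131 + (-4 - 4*(-2/(-17) + 19/2)/19))*274186 = (85131 + (-4 - 4*(-2*(-1/17) + 19/2)/19))*274186 = (85131 + (-4 - 4*(2/17 + 19/2)/19))*274186 = (85131 + (-4 - 4*327/(19*34)))*274186 = (85131 + (-4 - 4*327/646))*274186 = (85131 + (-4 - 654/323))*274186 = (85131 - 1946/323)*274186 = (27495367/323)*274186 = 7538844696262/323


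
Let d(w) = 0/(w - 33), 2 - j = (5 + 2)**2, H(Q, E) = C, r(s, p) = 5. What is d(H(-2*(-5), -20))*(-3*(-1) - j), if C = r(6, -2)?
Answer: 0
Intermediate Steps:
C = 5
H(Q, E) = 5
j = -47 (j = 2 - (5 + 2)**2 = 2 - 1*7**2 = 2 - 1*49 = 2 - 49 = -47)
d(w) = 0 (d(w) = 0/(-33 + w) = 0)
d(H(-2*(-5), -20))*(-3*(-1) - j) = 0*(-3*(-1) - 1*(-47)) = 0*(3 + 47) = 0*50 = 0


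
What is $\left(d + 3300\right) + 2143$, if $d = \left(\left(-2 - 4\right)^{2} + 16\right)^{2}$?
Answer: $8147$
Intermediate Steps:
$d = 2704$ ($d = \left(\left(-6\right)^{2} + 16\right)^{2} = \left(36 + 16\right)^{2} = 52^{2} = 2704$)
$\left(d + 3300\right) + 2143 = \left(2704 + 3300\right) + 2143 = 6004 + 2143 = 8147$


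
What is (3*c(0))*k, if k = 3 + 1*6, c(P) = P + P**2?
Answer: 0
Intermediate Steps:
k = 9 (k = 3 + 6 = 9)
(3*c(0))*k = (3*(0*(1 + 0)))*9 = (3*(0*1))*9 = (3*0)*9 = 0*9 = 0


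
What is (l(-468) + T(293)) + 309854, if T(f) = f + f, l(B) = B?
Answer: 309972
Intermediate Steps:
T(f) = 2*f
(l(-468) + T(293)) + 309854 = (-468 + 2*293) + 309854 = (-468 + 586) + 309854 = 118 + 309854 = 309972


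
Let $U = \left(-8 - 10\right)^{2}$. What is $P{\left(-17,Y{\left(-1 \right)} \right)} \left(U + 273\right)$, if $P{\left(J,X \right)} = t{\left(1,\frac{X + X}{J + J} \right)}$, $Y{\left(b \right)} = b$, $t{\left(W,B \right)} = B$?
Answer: $\frac{597}{17} \approx 35.118$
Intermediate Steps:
$P{\left(J,X \right)} = \frac{X}{J}$ ($P{\left(J,X \right)} = \frac{X + X}{J + J} = \frac{2 X}{2 J} = 2 X \frac{1}{2 J} = \frac{X}{J}$)
$U = 324$ ($U = \left(-18\right)^{2} = 324$)
$P{\left(-17,Y{\left(-1 \right)} \right)} \left(U + 273\right) = - \frac{1}{-17} \left(324 + 273\right) = \left(-1\right) \left(- \frac{1}{17}\right) 597 = \frac{1}{17} \cdot 597 = \frac{597}{17}$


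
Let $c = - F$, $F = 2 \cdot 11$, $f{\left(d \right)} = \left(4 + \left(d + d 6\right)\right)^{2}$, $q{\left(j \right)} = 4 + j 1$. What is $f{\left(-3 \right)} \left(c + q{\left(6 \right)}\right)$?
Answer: $-3468$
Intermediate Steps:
$q{\left(j \right)} = 4 + j$
$f{\left(d \right)} = \left(4 + 7 d\right)^{2}$ ($f{\left(d \right)} = \left(4 + \left(d + 6 d\right)\right)^{2} = \left(4 + 7 d\right)^{2}$)
$F = 22$
$c = -22$ ($c = \left(-1\right) 22 = -22$)
$f{\left(-3 \right)} \left(c + q{\left(6 \right)}\right) = \left(4 + 7 \left(-3\right)\right)^{2} \left(-22 + \left(4 + 6\right)\right) = \left(4 - 21\right)^{2} \left(-22 + 10\right) = \left(-17\right)^{2} \left(-12\right) = 289 \left(-12\right) = -3468$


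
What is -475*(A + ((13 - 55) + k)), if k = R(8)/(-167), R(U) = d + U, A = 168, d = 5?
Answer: -9988775/167 ≈ -59813.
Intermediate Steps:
R(U) = 5 + U
k = -13/167 (k = (5 + 8)/(-167) = 13*(-1/167) = -13/167 ≈ -0.077844)
-475*(A + ((13 - 55) + k)) = -475*(168 + ((13 - 55) - 13/167)) = -475*(168 + (-42 - 13/167)) = -475*(168 - 7027/167) = -475*21029/167 = -9988775/167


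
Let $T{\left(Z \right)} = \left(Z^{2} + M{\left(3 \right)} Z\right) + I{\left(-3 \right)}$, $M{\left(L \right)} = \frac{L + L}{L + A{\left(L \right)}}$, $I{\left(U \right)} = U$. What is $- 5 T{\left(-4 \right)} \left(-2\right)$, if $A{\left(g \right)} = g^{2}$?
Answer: $110$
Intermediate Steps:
$M{\left(L \right)} = \frac{2 L}{L + L^{2}}$ ($M{\left(L \right)} = \frac{L + L}{L + L^{2}} = \frac{2 L}{L + L^{2}}$)
$T{\left(Z \right)} = -3 + Z^{2} + \frac{Z}{2}$ ($T{\left(Z \right)} = \left(Z^{2} + \frac{2}{1 + 3} Z\right) - 3 = \left(Z^{2} + \frac{2}{4} Z\right) - 3 = \left(Z^{2} + 2 \cdot \frac{1}{4} Z\right) - 3 = \left(Z^{2} + \frac{Z}{2}\right) - 3 = -3 + Z^{2} + \frac{Z}{2}$)
$- 5 T{\left(-4 \right)} \left(-2\right) = - 5 \left(-3 + \left(-4\right)^{2} + \frac{1}{2} \left(-4\right)\right) \left(-2\right) = - 5 \left(-3 + 16 - 2\right) \left(-2\right) = \left(-5\right) 11 \left(-2\right) = \left(-55\right) \left(-2\right) = 110$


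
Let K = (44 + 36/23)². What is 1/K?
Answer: 529/1098304 ≈ 0.00048165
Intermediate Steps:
K = 1098304/529 (K = (44 + 36*(1/23))² = (44 + 36/23)² = (1048/23)² = 1098304/529 ≈ 2076.2)
1/K = 1/(1098304/529) = 529/1098304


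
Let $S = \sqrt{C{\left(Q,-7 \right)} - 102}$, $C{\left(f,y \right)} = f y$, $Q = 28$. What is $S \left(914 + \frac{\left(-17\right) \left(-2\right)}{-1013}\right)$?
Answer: $\frac{925848 i \sqrt{298}}{1013} \approx 15778.0 i$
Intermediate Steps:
$S = i \sqrt{298}$ ($S = \sqrt{28 \left(-7\right) - 102} = \sqrt{-196 - 102} = \sqrt{-298} = i \sqrt{298} \approx 17.263 i$)
$S \left(914 + \frac{\left(-17\right) \left(-2\right)}{-1013}\right) = i \sqrt{298} \left(914 + \frac{\left(-17\right) \left(-2\right)}{-1013}\right) = i \sqrt{298} \left(914 + 34 \left(- \frac{1}{1013}\right)\right) = i \sqrt{298} \left(914 - \frac{34}{1013}\right) = i \sqrt{298} \cdot \frac{925848}{1013} = \frac{925848 i \sqrt{298}}{1013}$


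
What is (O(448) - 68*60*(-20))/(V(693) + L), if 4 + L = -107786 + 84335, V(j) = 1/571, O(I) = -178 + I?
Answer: -7791295/2232134 ≈ -3.4905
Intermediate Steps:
V(j) = 1/571
L = -23455 (L = -4 + (-107786 + 84335) = -4 - 23451 = -23455)
(O(448) - 68*60*(-20))/(V(693) + L) = ((-178 + 448) - 68*60*(-20))/(1/571 - 23455) = (270 - 4080*(-20))/(-13392804/571) = (270 + 81600)*(-571/13392804) = 81870*(-571/13392804) = -7791295/2232134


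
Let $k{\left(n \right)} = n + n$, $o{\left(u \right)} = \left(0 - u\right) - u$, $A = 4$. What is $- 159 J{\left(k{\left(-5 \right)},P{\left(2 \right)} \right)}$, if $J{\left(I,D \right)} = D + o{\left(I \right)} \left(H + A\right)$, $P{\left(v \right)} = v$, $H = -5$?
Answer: $2862$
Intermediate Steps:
$o{\left(u \right)} = - 2 u$ ($o{\left(u \right)} = - u - u = - 2 u$)
$k{\left(n \right)} = 2 n$
$J{\left(I,D \right)} = D + 2 I$ ($J{\left(I,D \right)} = D + - 2 I \left(-5 + 4\right) = D + - 2 I \left(-1\right) = D + 2 I$)
$- 159 J{\left(k{\left(-5 \right)},P{\left(2 \right)} \right)} = - 159 \left(2 + 2 \cdot 2 \left(-5\right)\right) = - 159 \left(2 + 2 \left(-10\right)\right) = - 159 \left(2 - 20\right) = \left(-159\right) \left(-18\right) = 2862$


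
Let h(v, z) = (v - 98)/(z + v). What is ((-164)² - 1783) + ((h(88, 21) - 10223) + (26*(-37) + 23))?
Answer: 1520649/109 ≈ 13951.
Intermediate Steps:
h(v, z) = (-98 + v)/(v + z)
((-164)² - 1783) + ((h(88, 21) - 10223) + (26*(-37) + 23)) = ((-164)² - 1783) + (((-98 + 88)/(88 + 21) - 10223) + (26*(-37) + 23)) = (26896 - 1783) + ((-10/109 - 10223) + (-962 + 23)) = 25113 + (((1/109)*(-10) - 10223) - 939) = 25113 + ((-10/109 - 10223) - 939) = 25113 + (-1114317/109 - 939) = 25113 - 1216668/109 = 1520649/109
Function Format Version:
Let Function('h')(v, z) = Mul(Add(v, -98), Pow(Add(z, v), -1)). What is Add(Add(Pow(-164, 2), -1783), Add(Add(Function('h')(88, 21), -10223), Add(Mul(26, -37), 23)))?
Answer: Rational(1520649, 109) ≈ 13951.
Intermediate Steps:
Function('h')(v, z) = Mul(Pow(Add(v, z), -1), Add(-98, v)) (Function('h')(v, z) = Mul(Add(-98, v), Pow(Add(v, z), -1)) = Mul(Pow(Add(v, z), -1), Add(-98, v)))
Add(Add(Pow(-164, 2), -1783), Add(Add(Function('h')(88, 21), -10223), Add(Mul(26, -37), 23))) = Add(Add(Pow(-164, 2), -1783), Add(Add(Mul(Pow(Add(88, 21), -1), Add(-98, 88)), -10223), Add(Mul(26, -37), 23))) = Add(Add(26896, -1783), Add(Add(Mul(Pow(109, -1), -10), -10223), Add(-962, 23))) = Add(25113, Add(Add(Mul(Rational(1, 109), -10), -10223), -939)) = Add(25113, Add(Add(Rational(-10, 109), -10223), -939)) = Add(25113, Add(Rational(-1114317, 109), -939)) = Add(25113, Rational(-1216668, 109)) = Rational(1520649, 109)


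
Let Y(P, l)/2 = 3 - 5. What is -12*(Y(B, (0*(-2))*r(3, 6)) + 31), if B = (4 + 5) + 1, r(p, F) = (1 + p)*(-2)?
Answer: -324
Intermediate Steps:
r(p, F) = -2 - 2*p
B = 10 (B = 9 + 1 = 10)
Y(P, l) = -4 (Y(P, l) = 2*(3 - 5) = 2*(-2) = -4)
-12*(Y(B, (0*(-2))*r(3, 6)) + 31) = -12*(-4 + 31) = -12*27 = -324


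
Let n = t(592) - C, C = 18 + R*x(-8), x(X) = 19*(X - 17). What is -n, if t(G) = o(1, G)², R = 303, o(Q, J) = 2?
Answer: -143911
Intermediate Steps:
x(X) = -323 + 19*X (x(X) = 19*(-17 + X) = -323 + 19*X)
t(G) = 4 (t(G) = 2² = 4)
C = -143907 (C = 18 + 303*(-323 + 19*(-8)) = 18 + 303*(-323 - 152) = 18 + 303*(-475) = 18 - 143925 = -143907)
n = 143911 (n = 4 - 1*(-143907) = 4 + 143907 = 143911)
-n = -1*143911 = -143911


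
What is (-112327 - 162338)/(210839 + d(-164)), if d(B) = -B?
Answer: -274665/211003 ≈ -1.3017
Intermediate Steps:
(-112327 - 162338)/(210839 + d(-164)) = (-112327 - 162338)/(210839 - 1*(-164)) = -274665/(210839 + 164) = -274665/211003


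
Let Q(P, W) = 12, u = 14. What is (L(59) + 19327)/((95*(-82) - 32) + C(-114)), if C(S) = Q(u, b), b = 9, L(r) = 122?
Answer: -19449/7810 ≈ -2.4903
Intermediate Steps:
C(S) = 12
(L(59) + 19327)/((95*(-82) - 32) + C(-114)) = (122 + 19327)/((95*(-82) - 32) + 12) = 19449/((-7790 - 32) + 12) = 19449/(-7822 + 12) = 19449/(-7810) = 19449*(-1/7810) = -19449/7810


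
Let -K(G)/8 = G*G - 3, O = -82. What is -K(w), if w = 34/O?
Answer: -38032/1681 ≈ -22.625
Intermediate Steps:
w = -17/41 (w = 34/(-82) = 34*(-1/82) = -17/41 ≈ -0.41463)
K(G) = 24 - 8*G**2 (K(G) = -8*(G*G - 3) = -8*(G**2 - 3) = -8*(-3 + G**2) = 24 - 8*G**2)
-K(w) = -(24 - 8*(-17/41)**2) = -(24 - 8*289/1681) = -(24 - 2312/1681) = -1*38032/1681 = -38032/1681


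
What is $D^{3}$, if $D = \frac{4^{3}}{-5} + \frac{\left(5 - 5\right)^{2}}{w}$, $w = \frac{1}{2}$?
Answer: $- \frac{262144}{125} \approx -2097.2$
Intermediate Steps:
$w = \frac{1}{2} \approx 0.5$
$D = - \frac{64}{5}$ ($D = \frac{4^{3}}{-5} + \left(5 - 5\right)^{2} \frac{1}{\frac{1}{2}} = 64 \left(- \frac{1}{5}\right) + 0^{2} \cdot 2 = - \frac{64}{5} + 0 \cdot 2 = - \frac{64}{5} + 0 = - \frac{64}{5} \approx -12.8$)
$D^{3} = \left(- \frac{64}{5}\right)^{3} = - \frac{262144}{125}$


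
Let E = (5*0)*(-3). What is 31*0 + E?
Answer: 0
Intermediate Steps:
E = 0 (E = 0*(-3) = 0)
31*0 + E = 31*0 + 0 = 0 + 0 = 0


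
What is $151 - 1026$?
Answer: $-875$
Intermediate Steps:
$151 - 1026 = -875$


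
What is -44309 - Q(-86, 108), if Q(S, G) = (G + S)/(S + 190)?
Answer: -2304079/52 ≈ -44309.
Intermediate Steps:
Q(S, G) = (G + S)/(190 + S)
-44309 - Q(-86, 108) = -44309 - (108 - 86)/(190 - 86) = -44309 - 22/104 = -44309 - 1*11/52 = -44309 - 11/52 = -2304079/52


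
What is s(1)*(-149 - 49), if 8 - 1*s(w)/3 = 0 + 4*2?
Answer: 0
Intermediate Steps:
s(w) = 0 (s(w) = 24 - 3*(0 + 4*2) = 24 - 3*(0 + 8) = 24 - 3*8 = 24 - 24 = 0)
s(1)*(-149 - 49) = 0*(-149 - 49) = 0*(-198) = 0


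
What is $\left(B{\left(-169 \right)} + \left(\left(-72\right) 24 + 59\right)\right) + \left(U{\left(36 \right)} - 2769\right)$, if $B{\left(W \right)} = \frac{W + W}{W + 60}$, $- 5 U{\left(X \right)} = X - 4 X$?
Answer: $- \frac{2405248}{545} \approx -4413.3$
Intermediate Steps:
$U{\left(X \right)} = \frac{3 X}{5}$ ($U{\left(X \right)} = - \frac{X - 4 X}{5} = - \frac{\left(-3\right) X}{5} = \frac{3 X}{5}$)
$B{\left(W \right)} = \frac{2 W}{60 + W}$
$\left(B{\left(-169 \right)} + \left(\left(-72\right) 24 + 59\right)\right) + \left(U{\left(36 \right)} - 2769\right) = \left(2 \left(-169\right) \frac{1}{60 - 169} + \left(\left(-72\right) 24 + 59\right)\right) + \left(\frac{3}{5} \cdot 36 - 2769\right) = \left(2 \left(-169\right) \frac{1}{-109} + \left(-1728 + 59\right)\right) + \left(\frac{108}{5} - 2769\right) = \left(2 \left(-169\right) \left(- \frac{1}{109}\right) - 1669\right) - \frac{13737}{5} = \left(\frac{338}{109} - 1669\right) - \frac{13737}{5} = - \frac{181583}{109} - \frac{13737}{5} = - \frac{2405248}{545}$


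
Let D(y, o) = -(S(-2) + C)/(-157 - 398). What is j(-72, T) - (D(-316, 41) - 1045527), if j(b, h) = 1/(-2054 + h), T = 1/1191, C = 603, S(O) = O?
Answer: 1419514421137687/1357703715 ≈ 1.0455e+6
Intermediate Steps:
D(y, o) = 601/555 (D(y, o) = -(-2 + 603)/(-157 - 398) = -601/(-555) = -601*(-1)/555 = -1*(-601/555) = 601/555)
T = 1/1191 ≈ 0.00083963
j(-72, T) - (D(-316, 41) - 1045527) = 1/(-2054 + 1/1191) - (601/555 - 1045527) = 1/(-2446313/1191) - 1*(-580266884/555) = -1191/2446313 + 580266884/555 = 1419514421137687/1357703715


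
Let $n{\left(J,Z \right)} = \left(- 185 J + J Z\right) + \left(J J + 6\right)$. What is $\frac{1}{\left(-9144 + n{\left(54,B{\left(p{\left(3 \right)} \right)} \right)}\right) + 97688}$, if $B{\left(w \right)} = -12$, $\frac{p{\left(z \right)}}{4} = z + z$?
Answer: $\frac{1}{80828} \approx 1.2372 \cdot 10^{-5}$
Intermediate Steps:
$p{\left(z \right)} = 8 z$ ($p{\left(z \right)} = 4 \left(z + z\right) = 4 \cdot 2 z = 8 z$)
$n{\left(J,Z \right)} = 6 + J^{2} - 185 J + J Z$ ($n{\left(J,Z \right)} = \left(- 185 J + J Z\right) + \left(J^{2} + 6\right) = \left(- 185 J + J Z\right) + \left(6 + J^{2}\right) = 6 + J^{2} - 185 J + J Z$)
$\frac{1}{\left(-9144 + n{\left(54,B{\left(p{\left(3 \right)} \right)} \right)}\right) + 97688} = \frac{1}{\left(-9144 + \left(6 + 54^{2} - 9990 + 54 \left(-12\right)\right)\right) + 97688} = \frac{1}{\left(-9144 + \left(6 + 2916 - 9990 - 648\right)\right) + 97688} = \frac{1}{\left(-9144 - 7716\right) + 97688} = \frac{1}{-16860 + 97688} = \frac{1}{80828}$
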